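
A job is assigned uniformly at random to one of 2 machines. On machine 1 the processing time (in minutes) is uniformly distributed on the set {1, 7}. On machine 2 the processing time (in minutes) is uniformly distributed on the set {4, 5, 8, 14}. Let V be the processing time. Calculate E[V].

47/8

E[V | machine 1] = (1+7)/2 = 4.
E[V | machine 2] = (4+5+8+14)/4 = 31/4.
By the law of total expectation,
E[V] = (1/2)·(4) + (1/2)·(31/4) = 47/8.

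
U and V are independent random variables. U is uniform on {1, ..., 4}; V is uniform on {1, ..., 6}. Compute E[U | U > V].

Outcomes with U > V: (2,1), (3,1), (3,2), (4,1), (4,2), (4,3), each with probability 1/24.
E[U | U > V] = (2 + 3 + 3 + 4 + 4 + 4) / 6 = 10/3.

10/3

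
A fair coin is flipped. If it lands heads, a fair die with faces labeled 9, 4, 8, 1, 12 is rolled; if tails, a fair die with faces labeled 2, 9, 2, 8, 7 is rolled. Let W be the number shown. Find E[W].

E[W | heads] = (9+4+8+1+12)/5 = 34/5.
E[W | tails] = (2+9+2+8+7)/5 = 28/5.
E[W] = (1/2)·(34/5) + (1/2)·(28/5) = 31/5.

31/5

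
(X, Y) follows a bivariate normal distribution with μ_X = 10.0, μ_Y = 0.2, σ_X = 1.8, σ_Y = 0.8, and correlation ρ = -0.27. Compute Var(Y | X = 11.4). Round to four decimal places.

0.5933

Var(Y | X=x) = (1 − ρ²)·σ_Y².
Var(Y | X=11.4) = (0.8)²·(1 − (-0.27)²) = 0.64·0.9271 = 0.5933.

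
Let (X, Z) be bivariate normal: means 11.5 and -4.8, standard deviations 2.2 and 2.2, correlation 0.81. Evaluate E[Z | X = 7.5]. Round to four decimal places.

-8.0400

E[Z | X=x] = μ_Z + ρ(σ_Z/σ_X)(x − μ_X) for jointly normal variables.
E[Z | X=7.5] = -4.8 + (0.81)·(2.2/2.2)·(7.5 − (11.5)) = -4.8 + (0.81)·(-4) = -8.0400.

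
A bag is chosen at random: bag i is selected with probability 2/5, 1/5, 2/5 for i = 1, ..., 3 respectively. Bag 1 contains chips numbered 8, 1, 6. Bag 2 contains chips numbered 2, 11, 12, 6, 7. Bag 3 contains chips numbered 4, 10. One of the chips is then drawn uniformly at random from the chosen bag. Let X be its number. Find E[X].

158/25

E[X | bag 1] = (8+1+6)/3 = 5.
E[X | bag 2] = (2+11+12+6+7)/5 = 38/5.
E[X | bag 3] = (4+10)/2 = 7.
By the law of total expectation,
E[X] = (2/5)·(5) + (1/5)·(38/5) + (2/5)·(7) = 158/25.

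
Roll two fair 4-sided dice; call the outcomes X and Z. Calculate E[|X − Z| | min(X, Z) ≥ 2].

8/9

Outcomes with min(X, Z) ≥ 2: (2,2), (2,3), (2,4), (3,2), (3,3), (3,4), (4,2), (4,3), (4,4), each with probability 1/16.
E[|X − Z| | min(X, Z) ≥ 2] = (0 + 1 + 2 + 1 + 0 + 1 + 2 + 1 + 0) / 9 = 8/9.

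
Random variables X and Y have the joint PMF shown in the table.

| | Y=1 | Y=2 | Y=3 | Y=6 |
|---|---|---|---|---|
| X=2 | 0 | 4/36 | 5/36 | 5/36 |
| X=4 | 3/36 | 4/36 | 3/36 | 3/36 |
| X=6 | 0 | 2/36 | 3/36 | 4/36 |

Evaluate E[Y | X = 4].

38/13

P(X = 4) = 13/36.
Σ Y·P over the event = 1·(3/36) + 2·(4/36) + 3·(3/36) + 6·(3/36) = 19/18.
E[Y | X = 4] = (19/18) / (13/36) = 38/13.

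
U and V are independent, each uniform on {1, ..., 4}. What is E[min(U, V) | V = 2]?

7/4

P(V = 2) = 1/4.
Summing min(U,V)·P(x,y) over outcomes with V = 2 gives 7/16.
E[min(U, V) | V = 2] = (7/16) / (1/4) = 7/4.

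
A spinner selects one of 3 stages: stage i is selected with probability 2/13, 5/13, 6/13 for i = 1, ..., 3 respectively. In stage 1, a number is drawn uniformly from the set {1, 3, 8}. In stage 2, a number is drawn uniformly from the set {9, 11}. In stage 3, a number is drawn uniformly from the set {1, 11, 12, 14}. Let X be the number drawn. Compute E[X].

E[X | stage 1] = (1+3+8)/3 = 4.
E[X | stage 2] = (9+11)/2 = 10.
E[X | stage 3] = (1+11+12+14)/4 = 19/2.
By the law of total expectation,
E[X] = (2/13)·(4) + (5/13)·(10) + (6/13)·(19/2) = 115/13.

115/13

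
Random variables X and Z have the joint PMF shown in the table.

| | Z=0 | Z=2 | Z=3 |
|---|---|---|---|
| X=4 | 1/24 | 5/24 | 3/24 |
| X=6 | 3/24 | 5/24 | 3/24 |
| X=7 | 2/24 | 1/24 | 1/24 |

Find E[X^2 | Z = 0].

P(Z = 0) = 1/4.
Σ X^2·P over the event = 16·(1/24) + 36·(3/24) + 49·(2/24) = 37/4.
E[X^2 | Z = 0] = (37/4) / (1/4) = 37.

37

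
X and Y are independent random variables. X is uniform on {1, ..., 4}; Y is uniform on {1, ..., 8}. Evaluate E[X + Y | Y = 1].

Outcomes with Y = 1: (1,1), (2,1), (3,1), (4,1), each with probability 1/32.
E[X + Y | Y = 1] = (2 + 3 + 4 + 5) / 4 = 7/2.

7/2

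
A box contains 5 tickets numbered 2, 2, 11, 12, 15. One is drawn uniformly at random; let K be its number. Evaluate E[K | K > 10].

38/3

P(K > 10) = 3/5.
Σ over the event: 11·1/5 + 12·1/5 + 15·1/5 = 38/5.
E[K | K > 10] = (38/5) / (3/5) = 38/3.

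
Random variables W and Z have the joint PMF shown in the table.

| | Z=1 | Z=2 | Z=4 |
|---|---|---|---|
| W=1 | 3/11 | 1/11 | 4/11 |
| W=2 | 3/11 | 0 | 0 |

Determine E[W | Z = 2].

1

P(Z = 2) = 1/11.
Σ W·P over the event = 1·(1/11) = 1/11.
E[W | Z = 2] = (1/11) / (1/11) = 1.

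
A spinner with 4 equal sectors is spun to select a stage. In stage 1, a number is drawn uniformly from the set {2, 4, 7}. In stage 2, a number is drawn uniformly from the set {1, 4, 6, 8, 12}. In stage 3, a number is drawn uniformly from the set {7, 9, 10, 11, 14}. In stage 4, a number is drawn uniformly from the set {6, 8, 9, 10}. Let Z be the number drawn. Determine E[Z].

E[Z | stage 1] = (2+4+7)/3 = 13/3.
E[Z | stage 2] = (1+4+6+8+12)/5 = 31/5.
E[Z | stage 3] = (7+9+10+11+14)/5 = 51/5.
E[Z | stage 4] = (6+8+9+10)/4 = 33/4.
By the law of total expectation,
E[Z] = (1/4)·(13/3) + (1/4)·(31/5) + (1/4)·(51/5) + (1/4)·(33/4) = 1739/240.

1739/240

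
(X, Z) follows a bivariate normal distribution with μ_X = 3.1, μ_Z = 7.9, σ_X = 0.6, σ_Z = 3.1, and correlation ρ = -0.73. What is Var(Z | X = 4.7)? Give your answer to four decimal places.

Var(Z | X=x) = (1 − ρ²)·σ_Z².
Var(Z | X=4.7) = (3.1)²·(1 − (-0.73)²) = 9.61·0.4671 = 4.4888.

4.4888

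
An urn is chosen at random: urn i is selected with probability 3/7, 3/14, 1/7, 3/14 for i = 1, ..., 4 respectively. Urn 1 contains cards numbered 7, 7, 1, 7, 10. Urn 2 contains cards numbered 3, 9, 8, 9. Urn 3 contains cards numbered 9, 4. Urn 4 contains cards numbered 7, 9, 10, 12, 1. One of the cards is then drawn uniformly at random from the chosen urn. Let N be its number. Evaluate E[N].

E[N | urn 1] = (7+7+1+7+10)/5 = 32/5.
E[N | urn 2] = (3+9+8+9)/4 = 29/4.
E[N | urn 3] = (9+4)/2 = 13/2.
E[N | urn 4] = (7+9+10+12+1)/5 = 39/5.
E[N] = (3/7)·(32/5) + (3/14)·(29/4) + (1/7)·(13/2) + (3/14)·(39/5) = 1931/280.

1931/280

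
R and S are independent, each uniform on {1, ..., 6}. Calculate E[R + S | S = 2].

11/2

Outcomes with S = 2: (1,2), (2,2), (3,2), (4,2), (5,2), (6,2), each with probability 1/36.
E[R + S | S = 2] = (3 + 4 + 5 + 6 + 7 + 8) / 6 = 11/2.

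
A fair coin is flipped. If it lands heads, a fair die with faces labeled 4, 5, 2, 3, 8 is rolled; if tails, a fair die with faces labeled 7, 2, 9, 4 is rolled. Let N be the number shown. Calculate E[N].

99/20

E[N | heads] = (4+5+2+3+8)/5 = 22/5.
E[N | tails] = (7+2+9+4)/4 = 11/2.
E[N] = (1/2)·(22/5) + (1/2)·(11/2) = 99/20.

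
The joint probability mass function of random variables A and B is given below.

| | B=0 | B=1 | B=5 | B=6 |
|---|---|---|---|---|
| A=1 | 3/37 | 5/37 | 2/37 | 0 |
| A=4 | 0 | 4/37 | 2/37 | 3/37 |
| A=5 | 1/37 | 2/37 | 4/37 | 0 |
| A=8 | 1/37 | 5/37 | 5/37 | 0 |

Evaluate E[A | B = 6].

4

P(B = 6) = 3/37.
Summing A·P(A=x,B=y) over the conditioning event gives 12/37.
E[A | B = 6] = (12/37) / (3/37) = 4.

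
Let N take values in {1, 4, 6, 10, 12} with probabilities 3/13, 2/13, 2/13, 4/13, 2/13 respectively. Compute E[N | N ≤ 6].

23/7

P(N ≤ 6) = 7/13.
Σ over the event: 1·3/13 + 4·2/13 + 6·2/13 = 23/13.
E[N | N ≤ 6] = (23/13) / (7/13) = 23/7.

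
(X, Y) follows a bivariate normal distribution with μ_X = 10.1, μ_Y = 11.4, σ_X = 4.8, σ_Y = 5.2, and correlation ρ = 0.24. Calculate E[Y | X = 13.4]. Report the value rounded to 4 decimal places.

12.2580

E[Y | X=x] = μ_Y + ρ(σ_Y/σ_X)(x − μ_X) for jointly normal variables.
E[Y | X=13.4] = 11.4 + (0.24)·(5.2/4.8)·(13.4 − (10.1)) = 11.4 + (0.26)·(3.3) = 12.2580.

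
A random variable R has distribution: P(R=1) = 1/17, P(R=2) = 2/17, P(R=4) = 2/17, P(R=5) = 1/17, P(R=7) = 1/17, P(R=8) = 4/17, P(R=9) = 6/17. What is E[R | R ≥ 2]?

P(R ≥ 2) = 16/17.
Σ over the event: 2·2/17 + 4·2/17 + 5·1/17 + 7·1/17 + 8·4/17 + 9·6/17 = 110/17.
E[R | R ≥ 2] = (110/17) / (16/17) = 55/8.

55/8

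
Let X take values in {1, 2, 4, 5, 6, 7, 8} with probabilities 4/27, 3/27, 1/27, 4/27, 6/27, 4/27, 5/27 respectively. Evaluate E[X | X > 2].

P(X > 2) = 20/27.
Σ over the event: 4·1/27 + 5·4/27 + 6·2/9 + 7·4/27 + 8·5/27 = 128/27.
E[X | X > 2] = (128/27) / (20/27) = 32/5.

32/5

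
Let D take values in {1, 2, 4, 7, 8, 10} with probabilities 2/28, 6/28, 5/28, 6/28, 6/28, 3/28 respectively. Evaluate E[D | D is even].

P(D is even) = 5/7.
Σ over the event: 2·3/14 + 4·5/28 + 8·3/14 + 10·3/28 = 55/14.
E[D | D is even] = (55/14) / (5/7) = 11/2.

11/2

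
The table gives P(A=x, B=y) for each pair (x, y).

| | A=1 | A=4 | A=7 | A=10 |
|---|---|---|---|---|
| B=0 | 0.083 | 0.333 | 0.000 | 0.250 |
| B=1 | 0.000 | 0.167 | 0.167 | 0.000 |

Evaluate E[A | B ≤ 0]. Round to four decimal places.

P(B ≤ 0) = 0.666.
Summing A·P(A=x,B=y) over the conditioning event gives 3.915.
E[A | B ≤ 0] = (3.915) / (0.666) = 5.8784.

5.8784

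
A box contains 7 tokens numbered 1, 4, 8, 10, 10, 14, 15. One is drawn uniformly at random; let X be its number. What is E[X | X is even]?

P(X is even) = 5/7.
Σ over the event: 4·1/7 + 8·1/7 + 10·2/7 + 14·1/7 = 46/7.
E[X | X is even] = (46/7) / (5/7) = 46/5.

46/5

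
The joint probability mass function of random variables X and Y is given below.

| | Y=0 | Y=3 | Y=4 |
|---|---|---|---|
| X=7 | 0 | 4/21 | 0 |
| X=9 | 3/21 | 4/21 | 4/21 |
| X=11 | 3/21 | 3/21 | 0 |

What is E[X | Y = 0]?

P(Y = 0) = 2/7.
Σ X·P over the event = 9·(3/21) + 11·(3/21) = 20/7.
E[X | Y = 0] = (20/7) / (2/7) = 10.

10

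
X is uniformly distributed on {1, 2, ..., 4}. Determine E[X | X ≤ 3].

Given X ≤ 3, X is equally likely to be any of {1, 2, 3}.
E[X | X ≤ 3] = (1 + 2 + 3) / 3 = 2.

2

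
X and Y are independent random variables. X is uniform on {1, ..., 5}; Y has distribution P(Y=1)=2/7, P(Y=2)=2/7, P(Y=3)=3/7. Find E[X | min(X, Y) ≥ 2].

P(min(X, Y) ≥ 2) = 4/7.
Summing X·P(x,y) over outcomes with min(X, Y) ≥ 2 gives 2.
E[X | min(X, Y) ≥ 2] = (2) / (4/7) = 7/2.

7/2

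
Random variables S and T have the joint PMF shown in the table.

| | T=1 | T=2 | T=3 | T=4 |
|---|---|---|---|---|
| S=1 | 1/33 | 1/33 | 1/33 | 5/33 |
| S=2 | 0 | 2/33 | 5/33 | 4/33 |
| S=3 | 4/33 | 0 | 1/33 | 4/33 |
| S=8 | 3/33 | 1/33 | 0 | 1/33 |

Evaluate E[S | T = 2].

P(T = 2) = 4/33.
Σ S·P over the event = 1·(1/33) + 2·(2/33) + 8·(1/33) = 13/33.
E[S | T = 2] = (13/33) / (4/33) = 13/4.

13/4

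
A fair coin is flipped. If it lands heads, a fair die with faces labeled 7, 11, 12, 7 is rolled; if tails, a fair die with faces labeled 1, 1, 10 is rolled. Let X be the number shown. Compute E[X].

E[X | heads] = (7+11+12+7)/4 = 37/4.
E[X | tails] = (1+1+10)/3 = 4.
E[X] = (1/2)·(37/4) + (1/2)·(4) = 53/8.

53/8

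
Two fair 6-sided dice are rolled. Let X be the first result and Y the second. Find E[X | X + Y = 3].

3/2

P(X + Y = 3) = 1/18.
Summing X·P(x,y) over outcomes with X + Y = 3 gives 1/12.
E[X | X + Y = 3] = (1/12) / (1/18) = 3/2.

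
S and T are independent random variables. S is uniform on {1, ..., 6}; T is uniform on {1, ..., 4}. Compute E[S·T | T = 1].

P(T = 1) = 1/4.
Summing ST·P(x,y) over outcomes with T = 1 gives 7/8.
E[S·T | T = 1] = (7/8) / (1/4) = 7/2.

7/2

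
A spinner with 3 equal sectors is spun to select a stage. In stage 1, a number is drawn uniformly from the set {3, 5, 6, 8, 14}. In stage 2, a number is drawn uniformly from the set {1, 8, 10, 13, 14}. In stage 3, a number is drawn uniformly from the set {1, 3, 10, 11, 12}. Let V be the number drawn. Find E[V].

119/15

E[V | stage 1] = (3+5+6+8+14)/5 = 36/5.
E[V | stage 2] = (1+8+10+13+14)/5 = 46/5.
E[V | stage 3] = (1+3+10+11+12)/5 = 37/5.
E[V] = (1/3)·(36/5) + (1/3)·(46/5) + (1/3)·(37/5) = 119/15.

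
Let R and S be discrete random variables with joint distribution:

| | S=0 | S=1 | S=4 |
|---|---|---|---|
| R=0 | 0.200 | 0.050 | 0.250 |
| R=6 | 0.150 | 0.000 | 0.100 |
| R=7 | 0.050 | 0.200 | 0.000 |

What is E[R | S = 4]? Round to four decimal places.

1.7143

P(S = 4) = 0.350.
Σ R·P over the event = 0·(0.250) + 6·(0.100) = 0.600.
E[R | S = 4] = (0.600) / (0.350) = 1.7143.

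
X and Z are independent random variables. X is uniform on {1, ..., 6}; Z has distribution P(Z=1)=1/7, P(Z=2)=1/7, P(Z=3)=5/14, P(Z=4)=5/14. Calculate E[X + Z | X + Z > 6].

334/41

P(X + Z > 6) = 41/84.
Summing (X+Z)·P(x,y) over outcomes with X + Z > 6 gives 167/42.
E[X + Z | X + Z > 6] = (167/42) / (41/84) = 334/41.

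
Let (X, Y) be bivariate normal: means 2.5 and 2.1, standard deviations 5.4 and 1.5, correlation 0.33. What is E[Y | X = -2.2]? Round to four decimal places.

1.6692

For a bivariate normal, E[Y | X=x] = μ_Y + ρ·(σ_Y/σ_X)·(x − μ_X).
E[Y | X=-2.2] = 2.1 + (0.33)·(1.5/5.4)·(-2.2 − (2.5)) = 2.1 + (0.091667)·(-4.7) = 1.6692.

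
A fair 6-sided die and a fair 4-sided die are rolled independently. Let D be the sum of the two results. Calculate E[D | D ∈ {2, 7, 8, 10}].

P(D ∈ {2, 7, 8, 10}) = 3/8.
Σ over the event: 2·1/24 + 7·1/6 + 8·1/8 + 10·1/24 = 8/3.
E[D | D ∈ {2, 7, 8, 10}] = (8/3) / (3/8) = 64/9.

64/9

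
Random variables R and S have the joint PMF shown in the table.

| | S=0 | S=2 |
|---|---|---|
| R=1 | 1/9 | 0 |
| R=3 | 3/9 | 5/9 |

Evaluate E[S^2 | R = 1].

0

P(R = 1) = 1/9.
Σ S^2·P over the event = 0·(1/9) = 0.
E[S^2 | R = 1] = (0) / (1/9) = 0.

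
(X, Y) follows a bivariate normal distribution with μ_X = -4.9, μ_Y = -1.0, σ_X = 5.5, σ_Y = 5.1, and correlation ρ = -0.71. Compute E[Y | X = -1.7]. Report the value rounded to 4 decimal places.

For a bivariate normal, E[Y | X=x] = μ_Y + ρ·(σ_Y/σ_X)·(x − μ_X).
E[Y | X=-1.7] = -1.0 + (-0.71)·(5.1/5.5)·(-1.7 − (-4.9)) = -1.0 + (-0.65836)·(3.2) = -3.1068.

-3.1068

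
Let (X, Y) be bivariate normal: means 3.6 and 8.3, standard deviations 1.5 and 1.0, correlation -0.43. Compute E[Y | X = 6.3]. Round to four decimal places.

7.5260

E[Y | X=x] = μ_Y + ρ(σ_Y/σ_X)(x − μ_X) for jointly normal variables.
E[Y | X=6.3] = 8.3 + (-0.43)·(1.0/1.5)·(6.3 − (3.6)) = 8.3 + (-0.28667)·(2.7) = 7.5260.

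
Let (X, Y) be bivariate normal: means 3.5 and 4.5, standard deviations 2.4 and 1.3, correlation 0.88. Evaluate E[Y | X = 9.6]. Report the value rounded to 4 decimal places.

E[Y | X=x] = μ_Y + ρ(σ_Y/σ_X)(x − μ_X) for jointly normal variables.
E[Y | X=9.6] = 4.5 + (0.88)·(1.3/2.4)·(9.6 − (3.5)) = 4.5 + (0.47667)·(6.1) = 7.4077.

7.4077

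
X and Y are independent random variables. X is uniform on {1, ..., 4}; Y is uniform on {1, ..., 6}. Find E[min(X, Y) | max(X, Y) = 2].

4/3

Outcomes with max(X, Y) = 2: (1,2), (2,1), (2,2), each with probability 1/24.
E[min(X, Y) | max(X, Y) = 2] = (1 + 1 + 2) / 3 = 4/3.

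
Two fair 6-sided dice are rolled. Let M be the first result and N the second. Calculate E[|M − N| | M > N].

P(M > N) = 5/12.
Summing |M−N|·P(x,y) over outcomes with M > N gives 35/36.
E[|M − N| | M > N] = (35/36) / (5/12) = 7/3.

7/3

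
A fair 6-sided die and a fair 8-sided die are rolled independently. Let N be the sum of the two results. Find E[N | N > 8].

32/3

P(N > 8) = 7/16.
Σ over the event: 9·1/8 + 10·5/48 + 11·1/12 + 12·1/16 + 13·1/24 + 14·1/48 = 14/3.
E[N | N > 8] = (14/3) / (7/16) = 32/3.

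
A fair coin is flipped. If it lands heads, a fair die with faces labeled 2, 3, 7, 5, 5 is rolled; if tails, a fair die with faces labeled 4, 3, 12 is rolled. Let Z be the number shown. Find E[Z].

E[Z | heads] = (2+3+7+5+5)/5 = 22/5.
E[Z | tails] = (4+3+12)/3 = 19/3.
E[Z] = (1/2)·(22/5) + (1/2)·(19/3) = 161/30.

161/30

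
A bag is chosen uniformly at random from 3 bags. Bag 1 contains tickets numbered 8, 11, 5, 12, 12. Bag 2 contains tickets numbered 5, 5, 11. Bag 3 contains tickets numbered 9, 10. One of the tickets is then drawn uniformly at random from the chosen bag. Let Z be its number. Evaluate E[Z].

87/10

E[Z | bag 1] = (8+11+5+12+12)/5 = 48/5.
E[Z | bag 2] = (5+5+11)/3 = 7.
E[Z | bag 3] = (9+10)/2 = 19/2.
By the law of total expectation,
E[Z] = (1/3)·(48/5) + (1/3)·(7) + (1/3)·(19/2) = 87/10.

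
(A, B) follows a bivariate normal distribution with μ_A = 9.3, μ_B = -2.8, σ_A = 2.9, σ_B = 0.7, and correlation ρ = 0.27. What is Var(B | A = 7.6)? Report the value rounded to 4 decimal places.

0.4543

Var(B | A=x) = (1 − ρ²)·σ_B².
Var(B | A=7.6) = (0.7)²·(1 − (0.27)²) = 0.49·0.9271 = 0.4543.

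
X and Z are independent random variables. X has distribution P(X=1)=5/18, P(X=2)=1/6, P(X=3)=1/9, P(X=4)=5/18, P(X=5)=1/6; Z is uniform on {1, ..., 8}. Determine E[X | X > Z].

69/17

P(X > Z) = 17/72.
Summing X·P(x,y) over outcomes with X > Z gives 23/24.
E[X | X > Z] = (23/24) / (17/72) = 69/17.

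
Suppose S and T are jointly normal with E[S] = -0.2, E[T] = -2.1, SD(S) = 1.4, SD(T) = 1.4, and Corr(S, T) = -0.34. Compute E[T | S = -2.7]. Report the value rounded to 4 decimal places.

-1.2500

For a bivariate normal, E[T | S=x] = μ_T + ρ·(σ_T/σ_S)·(x − μ_S).
E[T | S=-2.7] = -2.1 + (-0.34)·(1.4/1.4)·(-2.7 − (-0.2)) = -2.1 + (-0.34)·(-2.5) = -1.2500.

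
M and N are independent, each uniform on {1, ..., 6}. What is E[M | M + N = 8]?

Outcomes with M + N = 8: (2,6), (3,5), (4,4), (5,3), (6,2), each with probability 1/36.
E[M | M + N = 8] = (2 + 3 + 4 + 5 + 6) / 5 = 4.

4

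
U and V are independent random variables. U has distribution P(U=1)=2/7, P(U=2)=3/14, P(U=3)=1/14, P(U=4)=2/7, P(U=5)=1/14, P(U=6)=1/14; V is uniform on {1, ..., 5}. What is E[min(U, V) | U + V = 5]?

P(U + V = 5) = 6/35.
Summing min(U,V)·P(x,y) over outcomes with U + V = 5 gives 8/35.
E[min(U, V) | U + V = 5] = (8/35) / (6/35) = 4/3.

4/3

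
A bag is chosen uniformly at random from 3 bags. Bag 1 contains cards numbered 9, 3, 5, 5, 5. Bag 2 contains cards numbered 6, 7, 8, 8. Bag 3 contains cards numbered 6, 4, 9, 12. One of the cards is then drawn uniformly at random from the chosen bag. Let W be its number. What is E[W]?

E[W | bag 1] = (9+3+5+5+5)/5 = 27/5.
E[W | bag 2] = (6+7+8+8)/4 = 29/4.
E[W | bag 3] = (6+4+9+12)/4 = 31/4.
E[W] = (1/3)·(27/5) + (1/3)·(29/4) + (1/3)·(31/4) = 34/5.

34/5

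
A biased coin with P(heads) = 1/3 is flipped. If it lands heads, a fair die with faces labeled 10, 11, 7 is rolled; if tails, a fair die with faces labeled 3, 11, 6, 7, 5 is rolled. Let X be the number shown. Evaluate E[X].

E[X | heads] = (10+11+7)/3 = 28/3.
E[X | tails] = (3+11+6+7+5)/5 = 32/5.
By the law of total expectation,
E[X] = (1/3)·(28/3) + (2/3)·(32/5) = 332/45.

332/45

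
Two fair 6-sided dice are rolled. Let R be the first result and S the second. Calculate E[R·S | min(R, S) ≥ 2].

16

P(min(R, S) ≥ 2) = 25/36.
Summing RS·P(x,y) over outcomes with min(R, S) ≥ 2 gives 100/9.
E[R·S | min(R, S) ≥ 2] = (100/9) / (25/36) = 16.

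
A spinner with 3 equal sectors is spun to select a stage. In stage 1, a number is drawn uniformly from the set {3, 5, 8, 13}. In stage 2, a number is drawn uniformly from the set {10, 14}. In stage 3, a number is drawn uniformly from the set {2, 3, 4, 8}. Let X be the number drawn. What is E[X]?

E[X | stage 1] = (3+5+8+13)/4 = 29/4.
E[X | stage 2] = (10+14)/2 = 12.
E[X | stage 3] = (2+3+4+8)/4 = 17/4.
By the law of total expectation,
E[X] = (1/3)·(29/4) + (1/3)·(12) + (1/3)·(17/4) = 47/6.

47/6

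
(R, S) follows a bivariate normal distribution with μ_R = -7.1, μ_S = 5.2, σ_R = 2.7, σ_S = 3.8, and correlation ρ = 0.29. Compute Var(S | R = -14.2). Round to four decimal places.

13.2256

For a bivariate normal, Var(S | R=x) = σ_S²(1 − ρ²).
Var(S | R=-14.2) = (3.8)²·(1 − (0.29)²) = 14.44·0.9159 = 13.2256.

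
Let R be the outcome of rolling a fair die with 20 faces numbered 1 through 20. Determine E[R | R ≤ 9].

Given R ≤ 9, R is equally likely to be any of {1, 2, 3, 4, 5, 6, 7, 8, 9}.
E[R | R ≤ 9] = (1 + 2 + 3 + 4 + 5 + 6 + 7 + 8 + 9) / 9 = 5.

5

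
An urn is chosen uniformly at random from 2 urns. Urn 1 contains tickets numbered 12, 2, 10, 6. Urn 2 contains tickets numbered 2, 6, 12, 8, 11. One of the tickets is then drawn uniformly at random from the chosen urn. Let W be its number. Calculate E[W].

153/20

E[W | urn 1] = (12+2+10+6)/4 = 15/2.
E[W | urn 2] = (2+6+12+8+11)/5 = 39/5.
By the law of total expectation,
E[W] = (1/2)·(15/2) + (1/2)·(39/5) = 153/20.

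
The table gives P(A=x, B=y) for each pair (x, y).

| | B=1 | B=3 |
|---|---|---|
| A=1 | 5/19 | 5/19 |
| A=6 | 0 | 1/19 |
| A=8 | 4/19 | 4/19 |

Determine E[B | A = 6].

P(A = 6) = 1/19.
Σ B·P over the event = 3·(1/19) = 3/19.
E[B | A = 6] = (3/19) / (1/19) = 3.

3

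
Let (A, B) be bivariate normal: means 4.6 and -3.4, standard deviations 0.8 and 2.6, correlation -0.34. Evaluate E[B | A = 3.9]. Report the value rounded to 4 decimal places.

The regression of B on A has slope ρ·σ_B/σ_A and passes through (μ_A, μ_B).
E[B | A=3.9] = -3.4 + (-0.34)·(2.6/0.8)·(3.9 − (4.6)) = -3.4 + (-1.105)·(-0.7) = -2.6265.

-2.6265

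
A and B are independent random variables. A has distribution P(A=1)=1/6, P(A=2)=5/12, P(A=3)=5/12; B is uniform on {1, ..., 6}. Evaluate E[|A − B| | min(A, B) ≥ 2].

17/10

P(min(A, B) ≥ 2) = 25/36.
Summing |A−B|·P(x,y) over outcomes with min(A, B) ≥ 2 gives 85/72.
E[|A − B| | min(A, B) ≥ 2] = (85/72) / (25/36) = 17/10.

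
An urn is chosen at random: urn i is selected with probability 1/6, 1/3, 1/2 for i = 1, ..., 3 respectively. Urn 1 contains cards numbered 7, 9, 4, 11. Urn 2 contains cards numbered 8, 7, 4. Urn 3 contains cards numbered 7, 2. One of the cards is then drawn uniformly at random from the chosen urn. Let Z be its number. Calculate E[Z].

E[Z | urn 1] = (7+9+4+11)/4 = 31/4.
E[Z | urn 2] = (8+7+4)/3 = 19/3.
E[Z | urn 3] = (7+2)/2 = 9/2.
By the law of total expectation,
E[Z] = (1/6)·(31/4) + (1/3)·(19/3) + (1/2)·(9/2) = 407/72.

407/72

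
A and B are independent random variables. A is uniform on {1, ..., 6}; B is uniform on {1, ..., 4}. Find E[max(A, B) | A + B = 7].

Outcomes with A + B = 7: (3,4), (4,3), (5,2), (6,1), each with probability 1/24.
E[max(A, B) | A + B = 7] = (4 + 4 + 5 + 6) / 4 = 19/4.

19/4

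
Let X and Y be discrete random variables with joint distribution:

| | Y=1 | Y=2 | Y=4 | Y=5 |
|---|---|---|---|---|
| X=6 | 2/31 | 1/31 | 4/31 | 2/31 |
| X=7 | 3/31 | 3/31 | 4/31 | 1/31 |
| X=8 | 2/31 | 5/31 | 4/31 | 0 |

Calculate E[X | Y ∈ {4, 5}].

103/15

P(Y ∈ {4, 5}) = 15/31.
Σ X·P over the event = 6·(4/31) + 6·(2/31) + 7·(4/31) + 7·(1/31) + 8·(4/31) = 103/31.
E[X | Y ∈ {4, 5}] = (103/31) / (15/31) = 103/15.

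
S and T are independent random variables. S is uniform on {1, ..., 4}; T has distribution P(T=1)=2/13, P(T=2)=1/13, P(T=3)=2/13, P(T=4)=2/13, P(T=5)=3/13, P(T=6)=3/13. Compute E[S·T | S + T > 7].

299/17

P(S + T > 7) = 17/52.
Summing ST·P(x,y) over outcomes with S + T > 7 gives 23/4.
E[S·T | S + T > 7] = (23/4) / (17/52) = 299/17.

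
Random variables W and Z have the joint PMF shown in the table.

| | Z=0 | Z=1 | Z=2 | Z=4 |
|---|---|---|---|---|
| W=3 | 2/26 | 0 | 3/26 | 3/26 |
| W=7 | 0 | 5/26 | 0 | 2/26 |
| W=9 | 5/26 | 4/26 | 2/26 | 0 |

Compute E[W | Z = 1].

P(Z = 1) = 9/26.
Σ W·P over the event = 7·(5/26) + 9·(4/26) = 71/26.
E[W | Z = 1] = (71/26) / (9/26) = 71/9.

71/9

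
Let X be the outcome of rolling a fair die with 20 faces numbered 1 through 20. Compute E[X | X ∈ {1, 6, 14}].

P(X ∈ {1, 6, 14}) = 3/20.
Σ over the event: 1·1/20 + 6·1/20 + 14·1/20 = 21/20.
E[X | X ∈ {1, 6, 14}] = (21/20) / (3/20) = 7.

7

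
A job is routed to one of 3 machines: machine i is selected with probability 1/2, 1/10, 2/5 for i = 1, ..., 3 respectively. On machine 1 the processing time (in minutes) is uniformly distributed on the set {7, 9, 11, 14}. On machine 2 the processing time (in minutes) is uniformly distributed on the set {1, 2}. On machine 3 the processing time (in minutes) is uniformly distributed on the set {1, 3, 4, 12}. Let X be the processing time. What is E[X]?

E[X | machine 1] = (7+9+11+14)/4 = 41/4.
E[X | machine 2] = (1+2)/2 = 3/2.
E[X | machine 3] = (1+3+4+12)/4 = 5.
E[X] = (1/2)·(41/4) + (1/10)·(3/2) + (2/5)·(5) = 291/40.

291/40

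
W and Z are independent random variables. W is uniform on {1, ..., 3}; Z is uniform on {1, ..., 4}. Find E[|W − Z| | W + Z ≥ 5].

P(W + Z ≥ 5) = 1/2.
Summing |W−Z|·P(x,y) over outcomes with W + Z ≥ 5 gives 2/3.
E[|W − Z| | W + Z ≥ 5] = (2/3) / (1/2) = 4/3.

4/3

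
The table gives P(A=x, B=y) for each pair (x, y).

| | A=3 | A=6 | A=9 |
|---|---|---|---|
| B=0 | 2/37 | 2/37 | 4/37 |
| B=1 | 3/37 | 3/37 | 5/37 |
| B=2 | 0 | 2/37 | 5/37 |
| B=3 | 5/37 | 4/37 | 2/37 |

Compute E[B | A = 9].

21/16

P(A = 9) = 16/37.
Σ B·P over the event = 0·(4/37) + 1·(5/37) + 2·(5/37) + 3·(2/37) = 21/37.
E[B | A = 9] = (21/37) / (16/37) = 21/16.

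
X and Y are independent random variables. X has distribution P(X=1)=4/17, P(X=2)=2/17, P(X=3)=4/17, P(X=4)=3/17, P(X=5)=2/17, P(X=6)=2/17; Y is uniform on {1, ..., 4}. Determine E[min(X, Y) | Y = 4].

48/17

P(Y = 4) = 1/4.
Summing min(X,Y)·P(x,y) over outcomes with Y = 4 gives 12/17.
E[min(X, Y) | Y = 4] = (12/17) / (1/4) = 48/17.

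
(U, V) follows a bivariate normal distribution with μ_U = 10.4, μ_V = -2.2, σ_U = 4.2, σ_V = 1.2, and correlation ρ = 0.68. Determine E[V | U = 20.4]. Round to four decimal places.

-0.2571

E[V | U=x] = μ_V + ρ(σ_V/σ_U)(x − μ_U) for jointly normal variables.
E[V | U=20.4] = -2.2 + (0.68)·(1.2/4.2)·(20.4 − (10.4)) = -2.2 + (0.19429)·(10) = -0.2571.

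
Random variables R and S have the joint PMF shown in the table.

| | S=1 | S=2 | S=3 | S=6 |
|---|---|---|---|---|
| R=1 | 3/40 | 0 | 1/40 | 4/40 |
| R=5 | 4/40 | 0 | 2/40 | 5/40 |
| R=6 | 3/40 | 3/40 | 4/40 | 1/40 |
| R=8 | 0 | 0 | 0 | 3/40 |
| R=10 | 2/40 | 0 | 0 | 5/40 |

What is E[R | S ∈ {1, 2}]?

P(S ∈ {1, 2}) = 3/8.
Σ R·P over the event = 1·(3/40) + 5·(4/40) + 6·(3/40) + 6·(3/40) + 10·(2/40) = 79/40.
E[R | S ∈ {1, 2}] = (79/40) / (3/8) = 79/15.

79/15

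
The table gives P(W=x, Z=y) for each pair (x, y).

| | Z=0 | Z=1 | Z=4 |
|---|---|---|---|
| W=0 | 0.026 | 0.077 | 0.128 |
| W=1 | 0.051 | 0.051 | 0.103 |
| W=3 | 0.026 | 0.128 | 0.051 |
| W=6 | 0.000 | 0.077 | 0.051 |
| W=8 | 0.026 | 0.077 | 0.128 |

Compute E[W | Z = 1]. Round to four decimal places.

3.6902

P(Z = 1) = 0.410.
Σ W·P over the event = 0·(0.077) + 1·(0.051) + 3·(0.128) + 6·(0.077) + 8·(0.077) = 1.513.
E[W | Z = 1] = (1.513) / (0.410) = 3.6902.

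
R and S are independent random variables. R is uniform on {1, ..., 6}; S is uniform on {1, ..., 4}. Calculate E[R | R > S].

32/7

P(R > S) = 7/12.
Summing R·P(x,y) over outcomes with R > S gives 8/3.
E[R | R > S] = (8/3) / (7/12) = 32/7.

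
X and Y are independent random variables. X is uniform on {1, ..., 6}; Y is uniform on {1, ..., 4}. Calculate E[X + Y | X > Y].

47/7

P(X > Y) = 7/12.
Summing (X+Y)·P(x,y) over outcomes with X > Y gives 47/12.
E[X + Y | X > Y] = (47/12) / (7/12) = 47/7.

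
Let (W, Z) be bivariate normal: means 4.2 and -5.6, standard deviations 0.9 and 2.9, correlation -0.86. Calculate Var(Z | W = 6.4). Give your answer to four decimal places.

For a bivariate normal, Var(Z | W=x) = σ_Z²(1 − ρ²).
Var(Z | W=6.4) = (2.9)²·(1 − (-0.86)²) = 8.41·0.2604 = 2.1900.

2.1900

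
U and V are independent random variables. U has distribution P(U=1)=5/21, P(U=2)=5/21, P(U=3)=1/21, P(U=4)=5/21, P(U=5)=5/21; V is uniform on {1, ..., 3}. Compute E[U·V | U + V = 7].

P(U + V = 7) = 10/63.
Summing UV·P(x,y) over outcomes with U + V = 7 gives 110/63.
E[U·V | U + V = 7] = (110/63) / (10/63) = 11.

11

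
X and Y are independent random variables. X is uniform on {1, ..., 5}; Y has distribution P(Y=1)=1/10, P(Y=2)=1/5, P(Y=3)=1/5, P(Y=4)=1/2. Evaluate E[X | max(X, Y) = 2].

8/5

P(max(X, Y) = 2) = 1/10.
Summing X·P(x,y) over outcomes with max(X, Y) = 2 gives 4/25.
E[X | max(X, Y) = 2] = (4/25) / (1/10) = 8/5.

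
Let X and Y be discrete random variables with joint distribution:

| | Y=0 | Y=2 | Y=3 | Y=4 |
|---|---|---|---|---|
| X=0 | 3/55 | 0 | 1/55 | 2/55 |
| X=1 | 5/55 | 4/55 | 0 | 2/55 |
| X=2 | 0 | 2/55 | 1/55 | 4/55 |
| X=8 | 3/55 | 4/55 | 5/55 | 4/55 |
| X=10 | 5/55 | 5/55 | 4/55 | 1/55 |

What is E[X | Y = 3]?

82/11

P(Y = 3) = 1/5.
Σ X·P over the event = 0·(1/55) + 2·(1/55) + 8·(5/55) + 10·(4/55) = 82/55.
E[X | Y = 3] = (82/55) / (1/5) = 82/11.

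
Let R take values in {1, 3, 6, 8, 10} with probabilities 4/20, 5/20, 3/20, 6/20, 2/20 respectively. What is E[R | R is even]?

86/11

P(R is even) = 11/20.
Σ over the event: 6·3/20 + 8·3/10 + 10·1/10 = 43/10.
E[R | R is even] = (43/10) / (11/20) = 86/11.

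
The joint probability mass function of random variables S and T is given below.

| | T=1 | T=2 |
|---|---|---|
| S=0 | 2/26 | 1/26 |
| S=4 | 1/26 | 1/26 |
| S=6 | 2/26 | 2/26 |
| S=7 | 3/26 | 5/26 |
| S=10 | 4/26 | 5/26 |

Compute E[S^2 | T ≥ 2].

P(T ≥ 2) = 7/13.
Σ S^2·P over the event = 0·(1/26) + 16·(1/26) + 36·(2/26) + 49·(5/26) + 100·(5/26) = 833/26.
E[S^2 | T ≥ 2] = (833/26) / (7/13) = 119/2.

119/2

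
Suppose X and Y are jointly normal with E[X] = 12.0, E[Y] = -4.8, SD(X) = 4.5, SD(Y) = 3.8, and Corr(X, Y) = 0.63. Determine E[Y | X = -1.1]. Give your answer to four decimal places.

-11.7692

For a bivariate normal, E[Y | X=x] = μ_Y + ρ·(σ_Y/σ_X)·(x − μ_X).
E[Y | X=-1.1] = -4.8 + (0.63)·(3.8/4.5)·(-1.1 − (12.0)) = -4.8 + (0.532)·(-13.1) = -11.7692.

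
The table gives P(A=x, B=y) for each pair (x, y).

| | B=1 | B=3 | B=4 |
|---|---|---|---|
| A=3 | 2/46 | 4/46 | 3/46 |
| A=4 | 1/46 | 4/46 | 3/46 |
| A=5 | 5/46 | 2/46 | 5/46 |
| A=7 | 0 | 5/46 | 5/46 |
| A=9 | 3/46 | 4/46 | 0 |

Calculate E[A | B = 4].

81/16

P(B = 4) = 8/23.
Σ A·P over the event = 3·(3/46) + 4·(3/46) + 5·(5/46) + 7·(5/46) = 81/46.
E[A | B = 4] = (81/46) / (8/23) = 81/16.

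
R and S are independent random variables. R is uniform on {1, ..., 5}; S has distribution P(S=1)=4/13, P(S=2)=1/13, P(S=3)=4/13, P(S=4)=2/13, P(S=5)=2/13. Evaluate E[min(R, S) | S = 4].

P(S = 4) = 2/13.
Summing min(R,S)·P(x,y) over outcomes with S = 4 gives 28/65.
E[min(R, S) | S = 4] = (28/65) / (2/13) = 14/5.

14/5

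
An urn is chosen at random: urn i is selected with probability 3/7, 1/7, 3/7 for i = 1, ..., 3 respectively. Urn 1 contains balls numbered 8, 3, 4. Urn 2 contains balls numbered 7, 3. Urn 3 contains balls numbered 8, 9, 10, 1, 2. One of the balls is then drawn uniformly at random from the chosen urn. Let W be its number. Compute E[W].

E[W | urn 1] = (8+3+4)/3 = 5.
E[W | urn 2] = (7+3)/2 = 5.
E[W | urn 3] = (8+9+10+1+2)/5 = 6.
E[W] = (3/7)·(5) + (1/7)·(5) + (3/7)·(6) = 38/7.

38/7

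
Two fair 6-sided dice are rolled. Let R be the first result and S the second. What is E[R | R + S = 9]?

P(R + S = 9) = 1/9.
Summing R·P(x,y) over outcomes with R + S = 9 gives 1/2.
E[R | R + S = 9] = (1/2) / (1/9) = 9/2.

9/2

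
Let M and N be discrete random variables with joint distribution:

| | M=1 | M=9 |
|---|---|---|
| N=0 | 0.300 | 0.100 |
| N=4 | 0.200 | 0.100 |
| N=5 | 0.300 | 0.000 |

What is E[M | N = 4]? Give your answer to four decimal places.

P(N = 4) = 0.300.
Σ M·P over the event = 1·(0.200) + 9·(0.100) = 1.100.
E[M | N = 4] = (1.100) / (0.300) = 3.6667.

3.6667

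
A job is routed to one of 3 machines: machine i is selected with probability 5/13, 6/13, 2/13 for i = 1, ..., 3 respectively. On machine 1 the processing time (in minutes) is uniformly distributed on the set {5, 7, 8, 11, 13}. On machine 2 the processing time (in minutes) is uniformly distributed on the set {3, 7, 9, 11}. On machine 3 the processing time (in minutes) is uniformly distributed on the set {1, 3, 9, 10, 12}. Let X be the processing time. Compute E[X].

103/13

E[X | machine 1] = (5+7+8+11+13)/5 = 44/5.
E[X | machine 2] = (3+7+9+11)/4 = 15/2.
E[X | machine 3] = (1+3+9+10+12)/5 = 7.
E[X] = (5/13)·(44/5) + (6/13)·(15/2) + (2/13)·(7) = 103/13.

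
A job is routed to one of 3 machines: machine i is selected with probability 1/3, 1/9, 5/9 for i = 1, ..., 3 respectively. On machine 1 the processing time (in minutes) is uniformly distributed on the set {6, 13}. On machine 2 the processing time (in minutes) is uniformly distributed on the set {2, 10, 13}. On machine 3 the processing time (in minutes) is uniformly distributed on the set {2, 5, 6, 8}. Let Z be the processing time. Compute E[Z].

757/108

E[Z | machine 1] = (6+13)/2 = 19/2.
E[Z | machine 2] = (2+10+13)/3 = 25/3.
E[Z | machine 3] = (2+5+6+8)/4 = 21/4.
E[Z] = (1/3)·(19/2) + (1/9)·(25/3) + (5/9)·(21/4) = 757/108.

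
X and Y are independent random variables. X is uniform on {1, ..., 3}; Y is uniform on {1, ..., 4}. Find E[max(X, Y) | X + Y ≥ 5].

Outcomes with X + Y ≥ 5: (1,4), (2,3), (2,4), (3,2), (3,3), (3,4), each with probability 1/12.
E[max(X, Y) | X + Y ≥ 5] = (4 + 3 + 4 + 3 + 3 + 4) / 6 = 7/2.

7/2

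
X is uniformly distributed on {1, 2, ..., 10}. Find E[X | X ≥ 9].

19/2

Given X ≥ 9, X is equally likely to be any of {9, 10}.
E[X | X ≥ 9] = (9 + 10) / 2 = 19/2.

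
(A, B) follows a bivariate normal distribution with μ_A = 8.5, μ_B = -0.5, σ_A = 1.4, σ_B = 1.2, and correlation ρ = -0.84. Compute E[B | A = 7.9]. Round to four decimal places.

The regression of B on A has slope ρ·σ_B/σ_A and passes through (μ_A, μ_B).
E[B | A=7.9] = -0.5 + (-0.84)·(1.2/1.4)·(7.9 − (8.5)) = -0.5 + (-0.72)·(-0.6) = -0.0680.

-0.0680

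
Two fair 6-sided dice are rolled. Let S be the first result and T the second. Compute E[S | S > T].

14/3

P(S > T) = 5/12.
Summing S·P(x,y) over outcomes with S > T gives 35/18.
E[S | S > T] = (35/18) / (5/12) = 14/3.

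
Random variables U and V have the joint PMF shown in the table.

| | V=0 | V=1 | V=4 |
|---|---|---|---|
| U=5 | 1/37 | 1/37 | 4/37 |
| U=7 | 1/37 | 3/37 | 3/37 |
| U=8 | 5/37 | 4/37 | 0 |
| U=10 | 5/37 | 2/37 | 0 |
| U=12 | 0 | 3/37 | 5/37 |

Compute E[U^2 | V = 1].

P(V = 1) = 13/37.
Σ U^2·P over the event = 25·(1/37) + 49·(3/37) + 64·(4/37) + 100·(2/37) + 144·(3/37) = 1060/37.
E[U^2 | V = 1] = (1060/37) / (13/37) = 1060/13.

1060/13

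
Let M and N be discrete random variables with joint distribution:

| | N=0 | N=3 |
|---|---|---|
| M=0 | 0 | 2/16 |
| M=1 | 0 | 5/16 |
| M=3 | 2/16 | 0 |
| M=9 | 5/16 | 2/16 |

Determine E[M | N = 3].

P(N = 3) = 9/16.
Σ M·P over the event = 0·(2/16) + 1·(5/16) + 9·(2/16) = 23/16.
E[M | N = 3] = (23/16) / (9/16) = 23/9.

23/9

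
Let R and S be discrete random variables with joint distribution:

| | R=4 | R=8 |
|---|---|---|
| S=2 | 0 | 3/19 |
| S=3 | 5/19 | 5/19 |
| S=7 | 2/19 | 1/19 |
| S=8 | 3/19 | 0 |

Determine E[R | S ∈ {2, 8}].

6

P(S ∈ {2, 8}) = 6/19.
Σ R·P over the event = 4·(3/19) + 8·(3/19) = 36/19.
E[R | S ∈ {2, 8}] = (36/19) / (6/19) = 6.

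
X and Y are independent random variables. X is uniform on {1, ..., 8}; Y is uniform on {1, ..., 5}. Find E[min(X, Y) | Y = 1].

Outcomes with Y = 1: (1,1), (2,1), (3,1), (4,1), (5,1), (6,1), (7,1), (8,1), each with probability 1/40.
E[min(X, Y) | Y = 1] = (1 + 1 + 1 + 1 + 1 + 1 + 1 + 1) / 8 = 1.

1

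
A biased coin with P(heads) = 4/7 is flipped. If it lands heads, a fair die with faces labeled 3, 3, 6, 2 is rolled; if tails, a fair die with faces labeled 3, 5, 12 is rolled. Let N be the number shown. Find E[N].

34/7

E[N | heads] = (3+3+6+2)/4 = 7/2.
E[N | tails] = (3+5+12)/3 = 20/3.
E[N] = (4/7)·(7/2) + (3/7)·(20/3) = 34/7.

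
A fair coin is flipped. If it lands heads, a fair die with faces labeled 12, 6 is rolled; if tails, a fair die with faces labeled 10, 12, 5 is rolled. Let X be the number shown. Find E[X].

E[X | heads] = (12+6)/2 = 9.
E[X | tails] = (10+12+5)/3 = 9.
By the law of total expectation,
E[X] = (1/2)·(9) + (1/2)·(9) = 9.

9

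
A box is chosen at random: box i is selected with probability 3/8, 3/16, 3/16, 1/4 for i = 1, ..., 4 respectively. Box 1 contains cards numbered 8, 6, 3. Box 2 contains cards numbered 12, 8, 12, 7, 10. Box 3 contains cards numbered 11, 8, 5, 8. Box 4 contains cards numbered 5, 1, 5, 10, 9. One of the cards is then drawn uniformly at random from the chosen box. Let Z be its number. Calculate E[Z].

557/80

E[Z | box 1] = (8+6+3)/3 = 17/3.
E[Z | box 2] = (12+8+12+7+10)/5 = 49/5.
E[Z | box 3] = (11+8+5+8)/4 = 8.
E[Z | box 4] = (5+1+5+10+9)/5 = 6.
By the law of total expectation,
E[Z] = (3/8)·(17/3) + (3/16)·(49/5) + (3/16)·(8) + (1/4)·(6) = 557/80.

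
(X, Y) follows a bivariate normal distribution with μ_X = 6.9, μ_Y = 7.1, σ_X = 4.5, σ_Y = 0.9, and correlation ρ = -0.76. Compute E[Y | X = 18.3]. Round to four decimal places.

For a bivariate normal, E[Y | X=x] = μ_Y + ρ·(σ_Y/σ_X)·(x − μ_X).
E[Y | X=18.3] = 7.1 + (-0.76)·(0.9/4.5)·(18.3 − (6.9)) = 7.1 + (-0.152)·(11.4) = 5.3672.

5.3672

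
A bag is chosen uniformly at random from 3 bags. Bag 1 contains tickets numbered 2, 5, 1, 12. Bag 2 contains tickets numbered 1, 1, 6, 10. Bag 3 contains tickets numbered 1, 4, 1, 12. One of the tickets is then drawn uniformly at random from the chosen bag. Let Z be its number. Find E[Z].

14/3

E[Z | bag 1] = (2+5+1+12)/4 = 5.
E[Z | bag 2] = (1+1+6+10)/4 = 9/2.
E[Z | bag 3] = (1+4+1+12)/4 = 9/2.
By the law of total expectation,
E[Z] = (1/3)·(5) + (1/3)·(9/2) + (1/3)·(9/2) = 14/3.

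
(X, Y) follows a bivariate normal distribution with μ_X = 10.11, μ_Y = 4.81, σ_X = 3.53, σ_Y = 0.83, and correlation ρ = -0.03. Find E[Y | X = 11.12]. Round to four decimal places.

For a bivariate normal, E[Y | X=x] = μ_Y + ρ·(σ_Y/σ_X)·(x − μ_X).
E[Y | X=11.12] = 4.81 + (-0.03)·(0.83/3.53)·(11.12 − (10.11)) = 4.81 + (-0.0070538)·(1.01) = 4.8029.

4.8029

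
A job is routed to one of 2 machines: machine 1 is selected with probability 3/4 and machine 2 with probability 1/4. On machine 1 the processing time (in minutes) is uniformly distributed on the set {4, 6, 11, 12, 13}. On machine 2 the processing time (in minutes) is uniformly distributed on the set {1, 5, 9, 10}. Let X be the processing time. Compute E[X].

E[X | machine 1] = (4+6+11+12+13)/5 = 46/5.
E[X | machine 2] = (1+5+9+10)/4 = 25/4.
By the law of total expectation,
E[X] = (3/4)·(46/5) + (1/4)·(25/4) = 677/80.

677/80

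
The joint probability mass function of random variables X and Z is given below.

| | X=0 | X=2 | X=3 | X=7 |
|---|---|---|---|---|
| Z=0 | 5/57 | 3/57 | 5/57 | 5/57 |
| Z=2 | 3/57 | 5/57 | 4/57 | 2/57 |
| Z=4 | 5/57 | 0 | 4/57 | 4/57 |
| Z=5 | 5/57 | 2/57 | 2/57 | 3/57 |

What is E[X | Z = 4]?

40/13

P(Z = 4) = 13/57.
Σ X·P over the event = 0·(5/57) + 3·(4/57) + 7·(4/57) = 40/57.
E[X | Z = 4] = (40/57) / (13/57) = 40/13.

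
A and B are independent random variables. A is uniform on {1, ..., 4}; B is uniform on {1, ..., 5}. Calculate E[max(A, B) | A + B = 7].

P(A + B = 7) = 3/20.
Summing max(A,B)·P(x,y) over outcomes with A + B = 7 gives 13/20.
E[max(A, B) | A + B = 7] = (13/20) / (3/20) = 13/3.

13/3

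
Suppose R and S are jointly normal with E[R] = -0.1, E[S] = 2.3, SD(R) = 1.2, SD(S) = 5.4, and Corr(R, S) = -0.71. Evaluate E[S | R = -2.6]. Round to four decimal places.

10.2875

E[S | R=x] = μ_S + ρ(σ_S/σ_R)(x − μ_R) for jointly normal variables.
E[S | R=-2.6] = 2.3 + (-0.71)·(5.4/1.2)·(-2.6 − (-0.1)) = 2.3 + (-3.195)·(-2.5) = 10.2875.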